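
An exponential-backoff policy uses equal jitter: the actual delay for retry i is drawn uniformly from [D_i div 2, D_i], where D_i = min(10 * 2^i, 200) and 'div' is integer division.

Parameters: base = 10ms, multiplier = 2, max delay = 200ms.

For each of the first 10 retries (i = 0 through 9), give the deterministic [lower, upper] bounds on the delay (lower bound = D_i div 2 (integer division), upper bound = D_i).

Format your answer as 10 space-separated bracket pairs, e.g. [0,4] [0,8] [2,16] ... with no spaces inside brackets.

Computing bounds per retry:
  i=0: D_i=min(10*2^0,200)=10, bounds=[5,10]
  i=1: D_i=min(10*2^1,200)=20, bounds=[10,20]
  i=2: D_i=min(10*2^2,200)=40, bounds=[20,40]
  i=3: D_i=min(10*2^3,200)=80, bounds=[40,80]
  i=4: D_i=min(10*2^4,200)=160, bounds=[80,160]
  i=5: D_i=min(10*2^5,200)=200, bounds=[100,200]
  i=6: D_i=min(10*2^6,200)=200, bounds=[100,200]
  i=7: D_i=min(10*2^7,200)=200, bounds=[100,200]
  i=8: D_i=min(10*2^8,200)=200, bounds=[100,200]
  i=9: D_i=min(10*2^9,200)=200, bounds=[100,200]

Answer: [5,10] [10,20] [20,40] [40,80] [80,160] [100,200] [100,200] [100,200] [100,200] [100,200]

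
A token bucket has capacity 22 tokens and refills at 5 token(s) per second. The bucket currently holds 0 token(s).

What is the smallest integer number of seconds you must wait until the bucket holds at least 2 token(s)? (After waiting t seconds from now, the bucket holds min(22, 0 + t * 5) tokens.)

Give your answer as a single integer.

Answer: 1

Derivation:
Need 0 + t * 5 >= 2, so t >= 2/5.
Smallest integer t = ceil(2/5) = 1.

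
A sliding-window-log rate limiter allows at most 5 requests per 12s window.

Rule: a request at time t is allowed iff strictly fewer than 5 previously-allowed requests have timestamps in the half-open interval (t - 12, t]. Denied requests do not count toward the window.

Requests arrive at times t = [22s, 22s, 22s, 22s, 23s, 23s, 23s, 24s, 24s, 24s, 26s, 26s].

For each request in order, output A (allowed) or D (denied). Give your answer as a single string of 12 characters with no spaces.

Tracking allowed requests in the window:
  req#1 t=22s: ALLOW
  req#2 t=22s: ALLOW
  req#3 t=22s: ALLOW
  req#4 t=22s: ALLOW
  req#5 t=23s: ALLOW
  req#6 t=23s: DENY
  req#7 t=23s: DENY
  req#8 t=24s: DENY
  req#9 t=24s: DENY
  req#10 t=24s: DENY
  req#11 t=26s: DENY
  req#12 t=26s: DENY

Answer: AAAAADDDDDDD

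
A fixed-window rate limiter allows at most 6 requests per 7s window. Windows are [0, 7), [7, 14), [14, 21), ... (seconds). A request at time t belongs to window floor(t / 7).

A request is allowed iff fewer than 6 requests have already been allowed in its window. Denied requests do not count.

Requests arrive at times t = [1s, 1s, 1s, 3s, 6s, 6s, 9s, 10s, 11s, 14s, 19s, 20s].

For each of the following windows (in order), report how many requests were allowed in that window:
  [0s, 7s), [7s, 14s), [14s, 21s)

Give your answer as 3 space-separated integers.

Answer: 6 3 3

Derivation:
Processing requests:
  req#1 t=1s (window 0): ALLOW
  req#2 t=1s (window 0): ALLOW
  req#3 t=1s (window 0): ALLOW
  req#4 t=3s (window 0): ALLOW
  req#5 t=6s (window 0): ALLOW
  req#6 t=6s (window 0): ALLOW
  req#7 t=9s (window 1): ALLOW
  req#8 t=10s (window 1): ALLOW
  req#9 t=11s (window 1): ALLOW
  req#10 t=14s (window 2): ALLOW
  req#11 t=19s (window 2): ALLOW
  req#12 t=20s (window 2): ALLOW

Allowed counts by window: 6 3 3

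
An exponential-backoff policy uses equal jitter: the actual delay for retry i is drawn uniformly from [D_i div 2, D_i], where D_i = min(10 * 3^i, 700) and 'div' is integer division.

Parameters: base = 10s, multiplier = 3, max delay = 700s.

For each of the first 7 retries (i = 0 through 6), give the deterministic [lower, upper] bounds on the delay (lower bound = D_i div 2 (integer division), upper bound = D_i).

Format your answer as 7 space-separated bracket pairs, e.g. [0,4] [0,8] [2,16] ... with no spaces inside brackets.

Answer: [5,10] [15,30] [45,90] [135,270] [350,700] [350,700] [350,700]

Derivation:
Computing bounds per retry:
  i=0: D_i=min(10*3^0,700)=10, bounds=[5,10]
  i=1: D_i=min(10*3^1,700)=30, bounds=[15,30]
  i=2: D_i=min(10*3^2,700)=90, bounds=[45,90]
  i=3: D_i=min(10*3^3,700)=270, bounds=[135,270]
  i=4: D_i=min(10*3^4,700)=700, bounds=[350,700]
  i=5: D_i=min(10*3^5,700)=700, bounds=[350,700]
  i=6: D_i=min(10*3^6,700)=700, bounds=[350,700]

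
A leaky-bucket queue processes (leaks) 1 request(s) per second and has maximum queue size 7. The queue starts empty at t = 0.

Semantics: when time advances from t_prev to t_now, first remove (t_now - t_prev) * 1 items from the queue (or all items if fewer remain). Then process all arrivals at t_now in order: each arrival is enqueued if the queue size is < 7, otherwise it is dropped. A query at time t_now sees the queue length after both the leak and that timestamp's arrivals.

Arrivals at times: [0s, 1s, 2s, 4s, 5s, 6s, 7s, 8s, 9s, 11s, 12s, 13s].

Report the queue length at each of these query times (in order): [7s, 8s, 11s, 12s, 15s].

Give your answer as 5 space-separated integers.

Answer: 1 1 1 1 0

Derivation:
Queue lengths at query times:
  query t=7s: backlog = 1
  query t=8s: backlog = 1
  query t=11s: backlog = 1
  query t=12s: backlog = 1
  query t=15s: backlog = 0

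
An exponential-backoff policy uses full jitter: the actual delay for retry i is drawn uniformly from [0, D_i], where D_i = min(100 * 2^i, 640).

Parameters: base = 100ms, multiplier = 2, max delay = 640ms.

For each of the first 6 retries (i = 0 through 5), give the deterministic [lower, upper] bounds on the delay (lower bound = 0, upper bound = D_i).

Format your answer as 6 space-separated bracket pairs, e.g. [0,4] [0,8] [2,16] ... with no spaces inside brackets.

Answer: [0,100] [0,200] [0,400] [0,640] [0,640] [0,640]

Derivation:
Computing bounds per retry:
  i=0: D_i=min(100*2^0,640)=100, bounds=[0,100]
  i=1: D_i=min(100*2^1,640)=200, bounds=[0,200]
  i=2: D_i=min(100*2^2,640)=400, bounds=[0,400]
  i=3: D_i=min(100*2^3,640)=640, bounds=[0,640]
  i=4: D_i=min(100*2^4,640)=640, bounds=[0,640]
  i=5: D_i=min(100*2^5,640)=640, bounds=[0,640]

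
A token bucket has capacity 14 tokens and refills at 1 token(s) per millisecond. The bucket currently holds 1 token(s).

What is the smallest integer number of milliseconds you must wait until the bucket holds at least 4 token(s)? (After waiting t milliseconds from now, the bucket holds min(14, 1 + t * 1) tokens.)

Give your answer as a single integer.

Answer: 3

Derivation:
Need 1 + t * 1 >= 4, so t >= 3/1.
Smallest integer t = ceil(3/1) = 3.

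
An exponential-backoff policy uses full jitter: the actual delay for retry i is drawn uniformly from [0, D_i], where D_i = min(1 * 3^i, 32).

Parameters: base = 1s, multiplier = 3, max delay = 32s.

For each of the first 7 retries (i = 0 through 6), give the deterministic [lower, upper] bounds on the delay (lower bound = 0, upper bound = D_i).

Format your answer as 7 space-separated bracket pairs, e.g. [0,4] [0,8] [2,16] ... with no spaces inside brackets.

Answer: [0,1] [0,3] [0,9] [0,27] [0,32] [0,32] [0,32]

Derivation:
Computing bounds per retry:
  i=0: D_i=min(1*3^0,32)=1, bounds=[0,1]
  i=1: D_i=min(1*3^1,32)=3, bounds=[0,3]
  i=2: D_i=min(1*3^2,32)=9, bounds=[0,9]
  i=3: D_i=min(1*3^3,32)=27, bounds=[0,27]
  i=4: D_i=min(1*3^4,32)=32, bounds=[0,32]
  i=5: D_i=min(1*3^5,32)=32, bounds=[0,32]
  i=6: D_i=min(1*3^6,32)=32, bounds=[0,32]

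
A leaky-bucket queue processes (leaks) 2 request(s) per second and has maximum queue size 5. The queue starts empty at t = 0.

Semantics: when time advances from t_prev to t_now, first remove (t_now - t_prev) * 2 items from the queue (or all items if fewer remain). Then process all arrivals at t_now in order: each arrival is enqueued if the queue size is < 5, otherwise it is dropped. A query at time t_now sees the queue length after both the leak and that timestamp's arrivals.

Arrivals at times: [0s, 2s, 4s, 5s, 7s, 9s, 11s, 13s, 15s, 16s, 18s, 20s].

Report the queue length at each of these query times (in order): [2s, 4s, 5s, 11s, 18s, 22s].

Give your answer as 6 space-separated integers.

Answer: 1 1 1 1 1 0

Derivation:
Queue lengths at query times:
  query t=2s: backlog = 1
  query t=4s: backlog = 1
  query t=5s: backlog = 1
  query t=11s: backlog = 1
  query t=18s: backlog = 1
  query t=22s: backlog = 0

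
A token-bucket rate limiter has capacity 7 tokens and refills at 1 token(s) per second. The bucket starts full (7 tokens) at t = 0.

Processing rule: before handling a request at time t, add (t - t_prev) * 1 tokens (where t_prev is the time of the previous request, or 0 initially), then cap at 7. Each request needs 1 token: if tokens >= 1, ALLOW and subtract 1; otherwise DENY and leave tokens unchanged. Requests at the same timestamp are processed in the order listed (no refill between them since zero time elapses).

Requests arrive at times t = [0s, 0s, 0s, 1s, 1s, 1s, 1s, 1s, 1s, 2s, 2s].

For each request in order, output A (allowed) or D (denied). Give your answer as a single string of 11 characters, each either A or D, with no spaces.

Answer: AAAAAAAADAD

Derivation:
Simulating step by step:
  req#1 t=0s: ALLOW
  req#2 t=0s: ALLOW
  req#3 t=0s: ALLOW
  req#4 t=1s: ALLOW
  req#5 t=1s: ALLOW
  req#6 t=1s: ALLOW
  req#7 t=1s: ALLOW
  req#8 t=1s: ALLOW
  req#9 t=1s: DENY
  req#10 t=2s: ALLOW
  req#11 t=2s: DENY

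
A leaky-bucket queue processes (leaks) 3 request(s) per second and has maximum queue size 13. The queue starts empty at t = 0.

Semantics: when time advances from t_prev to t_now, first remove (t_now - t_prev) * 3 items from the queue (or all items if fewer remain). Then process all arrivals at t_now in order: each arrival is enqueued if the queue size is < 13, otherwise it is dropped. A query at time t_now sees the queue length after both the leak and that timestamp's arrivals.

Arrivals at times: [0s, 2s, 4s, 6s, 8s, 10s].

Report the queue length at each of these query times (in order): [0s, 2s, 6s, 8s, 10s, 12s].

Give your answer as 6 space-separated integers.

Answer: 1 1 1 1 1 0

Derivation:
Queue lengths at query times:
  query t=0s: backlog = 1
  query t=2s: backlog = 1
  query t=6s: backlog = 1
  query t=8s: backlog = 1
  query t=10s: backlog = 1
  query t=12s: backlog = 0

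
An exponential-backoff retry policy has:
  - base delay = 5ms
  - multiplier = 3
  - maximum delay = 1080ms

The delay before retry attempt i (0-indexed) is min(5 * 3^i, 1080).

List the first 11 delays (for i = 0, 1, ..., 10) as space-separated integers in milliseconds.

Answer: 5 15 45 135 405 1080 1080 1080 1080 1080 1080

Derivation:
Computing each delay:
  i=0: min(5*3^0, 1080) = 5
  i=1: min(5*3^1, 1080) = 15
  i=2: min(5*3^2, 1080) = 45
  i=3: min(5*3^3, 1080) = 135
  i=4: min(5*3^4, 1080) = 405
  i=5: min(5*3^5, 1080) = 1080
  i=6: min(5*3^6, 1080) = 1080
  i=7: min(5*3^7, 1080) = 1080
  i=8: min(5*3^8, 1080) = 1080
  i=9: min(5*3^9, 1080) = 1080
  i=10: min(5*3^10, 1080) = 1080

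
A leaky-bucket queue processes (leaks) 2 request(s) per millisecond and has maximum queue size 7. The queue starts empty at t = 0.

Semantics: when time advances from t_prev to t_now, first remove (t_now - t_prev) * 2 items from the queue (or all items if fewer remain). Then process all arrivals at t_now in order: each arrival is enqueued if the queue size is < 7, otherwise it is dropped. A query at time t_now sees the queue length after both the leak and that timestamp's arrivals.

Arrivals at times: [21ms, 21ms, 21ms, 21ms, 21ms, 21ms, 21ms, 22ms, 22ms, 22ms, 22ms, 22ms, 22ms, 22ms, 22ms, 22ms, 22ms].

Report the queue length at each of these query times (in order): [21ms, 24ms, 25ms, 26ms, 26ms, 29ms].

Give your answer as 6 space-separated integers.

Answer: 7 3 1 0 0 0

Derivation:
Queue lengths at query times:
  query t=21ms: backlog = 7
  query t=24ms: backlog = 3
  query t=25ms: backlog = 1
  query t=26ms: backlog = 0
  query t=26ms: backlog = 0
  query t=29ms: backlog = 0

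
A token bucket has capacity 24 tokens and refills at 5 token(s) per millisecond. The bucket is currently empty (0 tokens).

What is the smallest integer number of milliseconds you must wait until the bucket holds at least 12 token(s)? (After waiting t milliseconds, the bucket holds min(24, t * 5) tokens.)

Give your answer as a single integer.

Need t * 5 >= 12, so t >= 12/5.
Smallest integer t = ceil(12/5) = 3.

Answer: 3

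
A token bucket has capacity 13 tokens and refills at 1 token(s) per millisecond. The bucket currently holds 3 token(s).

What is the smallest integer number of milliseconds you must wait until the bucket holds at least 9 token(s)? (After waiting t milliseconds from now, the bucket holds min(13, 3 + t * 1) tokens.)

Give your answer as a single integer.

Answer: 6

Derivation:
Need 3 + t * 1 >= 9, so t >= 6/1.
Smallest integer t = ceil(6/1) = 6.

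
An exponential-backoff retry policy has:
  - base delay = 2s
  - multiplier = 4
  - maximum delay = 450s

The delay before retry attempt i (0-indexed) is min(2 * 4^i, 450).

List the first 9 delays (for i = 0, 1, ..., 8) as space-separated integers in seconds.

Answer: 2 8 32 128 450 450 450 450 450

Derivation:
Computing each delay:
  i=0: min(2*4^0, 450) = 2
  i=1: min(2*4^1, 450) = 8
  i=2: min(2*4^2, 450) = 32
  i=3: min(2*4^3, 450) = 128
  i=4: min(2*4^4, 450) = 450
  i=5: min(2*4^5, 450) = 450
  i=6: min(2*4^6, 450) = 450
  i=7: min(2*4^7, 450) = 450
  i=8: min(2*4^8, 450) = 450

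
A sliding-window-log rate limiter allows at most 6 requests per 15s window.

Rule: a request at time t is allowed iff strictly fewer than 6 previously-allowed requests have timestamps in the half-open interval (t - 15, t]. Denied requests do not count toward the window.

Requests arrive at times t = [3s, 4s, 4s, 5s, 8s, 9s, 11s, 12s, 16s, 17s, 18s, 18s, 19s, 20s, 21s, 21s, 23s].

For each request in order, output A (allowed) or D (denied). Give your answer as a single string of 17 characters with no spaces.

Answer: AAAAAADDDDADAAADA

Derivation:
Tracking allowed requests in the window:
  req#1 t=3s: ALLOW
  req#2 t=4s: ALLOW
  req#3 t=4s: ALLOW
  req#4 t=5s: ALLOW
  req#5 t=8s: ALLOW
  req#6 t=9s: ALLOW
  req#7 t=11s: DENY
  req#8 t=12s: DENY
  req#9 t=16s: DENY
  req#10 t=17s: DENY
  req#11 t=18s: ALLOW
  req#12 t=18s: DENY
  req#13 t=19s: ALLOW
  req#14 t=20s: ALLOW
  req#15 t=21s: ALLOW
  req#16 t=21s: DENY
  req#17 t=23s: ALLOW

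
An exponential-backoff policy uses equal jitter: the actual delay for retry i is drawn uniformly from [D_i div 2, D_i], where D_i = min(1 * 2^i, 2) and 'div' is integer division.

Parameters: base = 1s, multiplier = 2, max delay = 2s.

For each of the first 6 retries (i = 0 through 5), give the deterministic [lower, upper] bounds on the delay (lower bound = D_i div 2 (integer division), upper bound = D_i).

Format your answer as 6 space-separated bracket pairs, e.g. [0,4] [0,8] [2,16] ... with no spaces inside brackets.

Answer: [0,1] [1,2] [1,2] [1,2] [1,2] [1,2]

Derivation:
Computing bounds per retry:
  i=0: D_i=min(1*2^0,2)=1, bounds=[0,1]
  i=1: D_i=min(1*2^1,2)=2, bounds=[1,2]
  i=2: D_i=min(1*2^2,2)=2, bounds=[1,2]
  i=3: D_i=min(1*2^3,2)=2, bounds=[1,2]
  i=4: D_i=min(1*2^4,2)=2, bounds=[1,2]
  i=5: D_i=min(1*2^5,2)=2, bounds=[1,2]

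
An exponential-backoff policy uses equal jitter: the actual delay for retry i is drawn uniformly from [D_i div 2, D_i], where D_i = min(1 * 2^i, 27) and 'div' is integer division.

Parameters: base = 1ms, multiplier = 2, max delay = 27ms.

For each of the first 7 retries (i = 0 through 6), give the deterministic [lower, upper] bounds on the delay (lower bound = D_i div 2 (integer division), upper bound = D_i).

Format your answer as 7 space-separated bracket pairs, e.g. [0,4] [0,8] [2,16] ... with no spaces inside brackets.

Computing bounds per retry:
  i=0: D_i=min(1*2^0,27)=1, bounds=[0,1]
  i=1: D_i=min(1*2^1,27)=2, bounds=[1,2]
  i=2: D_i=min(1*2^2,27)=4, bounds=[2,4]
  i=3: D_i=min(1*2^3,27)=8, bounds=[4,8]
  i=4: D_i=min(1*2^4,27)=16, bounds=[8,16]
  i=5: D_i=min(1*2^5,27)=27, bounds=[13,27]
  i=6: D_i=min(1*2^6,27)=27, bounds=[13,27]

Answer: [0,1] [1,2] [2,4] [4,8] [8,16] [13,27] [13,27]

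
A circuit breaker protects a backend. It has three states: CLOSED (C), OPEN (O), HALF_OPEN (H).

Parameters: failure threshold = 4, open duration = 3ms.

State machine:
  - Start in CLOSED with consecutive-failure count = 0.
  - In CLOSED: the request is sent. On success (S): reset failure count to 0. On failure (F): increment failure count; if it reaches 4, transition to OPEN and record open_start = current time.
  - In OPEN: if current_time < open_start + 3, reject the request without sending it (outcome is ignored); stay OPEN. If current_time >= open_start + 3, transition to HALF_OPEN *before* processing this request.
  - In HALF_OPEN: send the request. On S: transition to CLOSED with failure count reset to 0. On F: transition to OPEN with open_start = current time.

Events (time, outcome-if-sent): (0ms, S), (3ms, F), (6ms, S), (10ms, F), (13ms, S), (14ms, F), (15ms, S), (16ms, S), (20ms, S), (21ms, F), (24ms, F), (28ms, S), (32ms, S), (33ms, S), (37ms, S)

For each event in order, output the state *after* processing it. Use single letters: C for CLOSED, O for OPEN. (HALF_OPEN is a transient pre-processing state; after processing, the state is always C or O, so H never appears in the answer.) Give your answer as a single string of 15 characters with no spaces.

Answer: CCCCCCCCCCCCCCC

Derivation:
State after each event:
  event#1 t=0ms outcome=S: state=CLOSED
  event#2 t=3ms outcome=F: state=CLOSED
  event#3 t=6ms outcome=S: state=CLOSED
  event#4 t=10ms outcome=F: state=CLOSED
  event#5 t=13ms outcome=S: state=CLOSED
  event#6 t=14ms outcome=F: state=CLOSED
  event#7 t=15ms outcome=S: state=CLOSED
  event#8 t=16ms outcome=S: state=CLOSED
  event#9 t=20ms outcome=S: state=CLOSED
  event#10 t=21ms outcome=F: state=CLOSED
  event#11 t=24ms outcome=F: state=CLOSED
  event#12 t=28ms outcome=S: state=CLOSED
  event#13 t=32ms outcome=S: state=CLOSED
  event#14 t=33ms outcome=S: state=CLOSED
  event#15 t=37ms outcome=S: state=CLOSED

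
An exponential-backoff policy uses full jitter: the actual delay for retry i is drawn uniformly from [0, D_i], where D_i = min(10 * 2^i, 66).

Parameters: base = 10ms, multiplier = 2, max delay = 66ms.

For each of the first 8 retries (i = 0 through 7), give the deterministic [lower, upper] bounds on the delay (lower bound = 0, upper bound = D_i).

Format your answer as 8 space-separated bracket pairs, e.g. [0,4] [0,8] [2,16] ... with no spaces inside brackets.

Computing bounds per retry:
  i=0: D_i=min(10*2^0,66)=10, bounds=[0,10]
  i=1: D_i=min(10*2^1,66)=20, bounds=[0,20]
  i=2: D_i=min(10*2^2,66)=40, bounds=[0,40]
  i=3: D_i=min(10*2^3,66)=66, bounds=[0,66]
  i=4: D_i=min(10*2^4,66)=66, bounds=[0,66]
  i=5: D_i=min(10*2^5,66)=66, bounds=[0,66]
  i=6: D_i=min(10*2^6,66)=66, bounds=[0,66]
  i=7: D_i=min(10*2^7,66)=66, bounds=[0,66]

Answer: [0,10] [0,20] [0,40] [0,66] [0,66] [0,66] [0,66] [0,66]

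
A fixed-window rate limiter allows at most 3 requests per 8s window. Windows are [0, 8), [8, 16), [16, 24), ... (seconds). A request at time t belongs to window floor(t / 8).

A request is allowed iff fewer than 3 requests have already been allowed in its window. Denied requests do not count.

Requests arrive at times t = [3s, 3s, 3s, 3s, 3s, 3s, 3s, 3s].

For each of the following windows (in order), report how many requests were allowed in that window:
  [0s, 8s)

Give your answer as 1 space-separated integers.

Answer: 3

Derivation:
Processing requests:
  req#1 t=3s (window 0): ALLOW
  req#2 t=3s (window 0): ALLOW
  req#3 t=3s (window 0): ALLOW
  req#4 t=3s (window 0): DENY
  req#5 t=3s (window 0): DENY
  req#6 t=3s (window 0): DENY
  req#7 t=3s (window 0): DENY
  req#8 t=3s (window 0): DENY

Allowed counts by window: 3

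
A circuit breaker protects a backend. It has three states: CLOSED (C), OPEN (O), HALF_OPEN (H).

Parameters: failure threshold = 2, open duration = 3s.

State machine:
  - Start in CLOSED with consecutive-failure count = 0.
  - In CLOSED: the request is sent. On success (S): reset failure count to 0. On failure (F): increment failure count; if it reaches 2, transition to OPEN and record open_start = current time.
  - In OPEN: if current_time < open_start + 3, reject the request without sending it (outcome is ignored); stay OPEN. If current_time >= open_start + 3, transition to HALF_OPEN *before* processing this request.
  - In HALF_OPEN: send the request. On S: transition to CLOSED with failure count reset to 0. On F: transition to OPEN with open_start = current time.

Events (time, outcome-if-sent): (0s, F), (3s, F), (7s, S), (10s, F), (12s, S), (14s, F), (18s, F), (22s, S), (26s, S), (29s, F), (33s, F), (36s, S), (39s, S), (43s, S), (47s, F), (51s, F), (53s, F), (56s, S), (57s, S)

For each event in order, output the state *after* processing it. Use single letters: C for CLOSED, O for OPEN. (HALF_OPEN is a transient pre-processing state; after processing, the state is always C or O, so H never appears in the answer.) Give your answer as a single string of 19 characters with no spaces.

Answer: COCCCCOCCCOCCCCOOCC

Derivation:
State after each event:
  event#1 t=0s outcome=F: state=CLOSED
  event#2 t=3s outcome=F: state=OPEN
  event#3 t=7s outcome=S: state=CLOSED
  event#4 t=10s outcome=F: state=CLOSED
  event#5 t=12s outcome=S: state=CLOSED
  event#6 t=14s outcome=F: state=CLOSED
  event#7 t=18s outcome=F: state=OPEN
  event#8 t=22s outcome=S: state=CLOSED
  event#9 t=26s outcome=S: state=CLOSED
  event#10 t=29s outcome=F: state=CLOSED
  event#11 t=33s outcome=F: state=OPEN
  event#12 t=36s outcome=S: state=CLOSED
  event#13 t=39s outcome=S: state=CLOSED
  event#14 t=43s outcome=S: state=CLOSED
  event#15 t=47s outcome=F: state=CLOSED
  event#16 t=51s outcome=F: state=OPEN
  event#17 t=53s outcome=F: state=OPEN
  event#18 t=56s outcome=S: state=CLOSED
  event#19 t=57s outcome=S: state=CLOSED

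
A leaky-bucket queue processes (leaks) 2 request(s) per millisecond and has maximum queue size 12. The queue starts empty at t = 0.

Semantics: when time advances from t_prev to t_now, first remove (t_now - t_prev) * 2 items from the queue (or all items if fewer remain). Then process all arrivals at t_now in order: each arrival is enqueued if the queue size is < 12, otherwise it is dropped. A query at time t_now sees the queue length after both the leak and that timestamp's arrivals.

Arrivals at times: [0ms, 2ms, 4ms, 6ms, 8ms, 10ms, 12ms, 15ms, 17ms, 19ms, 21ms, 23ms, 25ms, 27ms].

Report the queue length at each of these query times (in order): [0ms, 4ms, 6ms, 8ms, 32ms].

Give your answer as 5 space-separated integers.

Answer: 1 1 1 1 0

Derivation:
Queue lengths at query times:
  query t=0ms: backlog = 1
  query t=4ms: backlog = 1
  query t=6ms: backlog = 1
  query t=8ms: backlog = 1
  query t=32ms: backlog = 0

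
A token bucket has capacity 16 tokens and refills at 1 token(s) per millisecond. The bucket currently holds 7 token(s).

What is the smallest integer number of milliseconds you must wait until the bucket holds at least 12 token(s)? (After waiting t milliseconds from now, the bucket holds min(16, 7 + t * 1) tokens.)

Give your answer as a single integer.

Need 7 + t * 1 >= 12, so t >= 5/1.
Smallest integer t = ceil(5/1) = 5.

Answer: 5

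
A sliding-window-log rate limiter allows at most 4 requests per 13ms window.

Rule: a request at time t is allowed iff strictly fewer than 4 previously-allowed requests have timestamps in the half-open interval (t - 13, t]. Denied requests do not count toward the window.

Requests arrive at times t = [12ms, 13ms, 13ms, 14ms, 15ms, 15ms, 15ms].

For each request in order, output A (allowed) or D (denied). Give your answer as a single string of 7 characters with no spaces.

Tracking allowed requests in the window:
  req#1 t=12ms: ALLOW
  req#2 t=13ms: ALLOW
  req#3 t=13ms: ALLOW
  req#4 t=14ms: ALLOW
  req#5 t=15ms: DENY
  req#6 t=15ms: DENY
  req#7 t=15ms: DENY

Answer: AAAADDD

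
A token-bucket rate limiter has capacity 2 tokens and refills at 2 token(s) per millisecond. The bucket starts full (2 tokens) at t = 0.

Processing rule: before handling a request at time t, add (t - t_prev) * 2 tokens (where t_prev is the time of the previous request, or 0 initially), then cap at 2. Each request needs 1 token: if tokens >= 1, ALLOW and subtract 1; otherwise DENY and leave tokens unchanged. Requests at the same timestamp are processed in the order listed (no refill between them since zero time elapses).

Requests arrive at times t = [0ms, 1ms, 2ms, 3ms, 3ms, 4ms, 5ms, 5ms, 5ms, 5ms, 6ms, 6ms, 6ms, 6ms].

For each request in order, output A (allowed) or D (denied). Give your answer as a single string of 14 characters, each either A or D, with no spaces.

Answer: AAAAAAAADDAADD

Derivation:
Simulating step by step:
  req#1 t=0ms: ALLOW
  req#2 t=1ms: ALLOW
  req#3 t=2ms: ALLOW
  req#4 t=3ms: ALLOW
  req#5 t=3ms: ALLOW
  req#6 t=4ms: ALLOW
  req#7 t=5ms: ALLOW
  req#8 t=5ms: ALLOW
  req#9 t=5ms: DENY
  req#10 t=5ms: DENY
  req#11 t=6ms: ALLOW
  req#12 t=6ms: ALLOW
  req#13 t=6ms: DENY
  req#14 t=6ms: DENY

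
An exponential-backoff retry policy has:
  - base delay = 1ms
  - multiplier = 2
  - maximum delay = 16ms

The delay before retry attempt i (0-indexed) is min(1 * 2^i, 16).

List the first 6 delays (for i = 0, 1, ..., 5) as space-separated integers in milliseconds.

Answer: 1 2 4 8 16 16

Derivation:
Computing each delay:
  i=0: min(1*2^0, 16) = 1
  i=1: min(1*2^1, 16) = 2
  i=2: min(1*2^2, 16) = 4
  i=3: min(1*2^3, 16) = 8
  i=4: min(1*2^4, 16) = 16
  i=5: min(1*2^5, 16) = 16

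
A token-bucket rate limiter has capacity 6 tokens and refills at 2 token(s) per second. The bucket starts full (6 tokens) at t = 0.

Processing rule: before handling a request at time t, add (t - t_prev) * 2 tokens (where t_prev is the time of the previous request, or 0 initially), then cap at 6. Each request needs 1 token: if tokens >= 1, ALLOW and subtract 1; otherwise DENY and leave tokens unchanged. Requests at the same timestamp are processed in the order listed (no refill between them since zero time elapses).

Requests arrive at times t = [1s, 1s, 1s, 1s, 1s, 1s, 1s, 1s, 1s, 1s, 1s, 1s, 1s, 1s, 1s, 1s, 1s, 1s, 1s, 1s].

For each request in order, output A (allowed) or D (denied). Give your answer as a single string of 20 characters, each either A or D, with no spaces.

Answer: AAAAAADDDDDDDDDDDDDD

Derivation:
Simulating step by step:
  req#1 t=1s: ALLOW
  req#2 t=1s: ALLOW
  req#3 t=1s: ALLOW
  req#4 t=1s: ALLOW
  req#5 t=1s: ALLOW
  req#6 t=1s: ALLOW
  req#7 t=1s: DENY
  req#8 t=1s: DENY
  req#9 t=1s: DENY
  req#10 t=1s: DENY
  req#11 t=1s: DENY
  req#12 t=1s: DENY
  req#13 t=1s: DENY
  req#14 t=1s: DENY
  req#15 t=1s: DENY
  req#16 t=1s: DENY
  req#17 t=1s: DENY
  req#18 t=1s: DENY
  req#19 t=1s: DENY
  req#20 t=1s: DENY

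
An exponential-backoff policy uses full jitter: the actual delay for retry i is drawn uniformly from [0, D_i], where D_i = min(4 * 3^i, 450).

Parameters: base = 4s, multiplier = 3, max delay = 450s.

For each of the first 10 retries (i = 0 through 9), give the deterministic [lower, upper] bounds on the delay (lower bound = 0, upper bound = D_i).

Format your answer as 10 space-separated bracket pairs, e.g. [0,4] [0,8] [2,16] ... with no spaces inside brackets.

Answer: [0,4] [0,12] [0,36] [0,108] [0,324] [0,450] [0,450] [0,450] [0,450] [0,450]

Derivation:
Computing bounds per retry:
  i=0: D_i=min(4*3^0,450)=4, bounds=[0,4]
  i=1: D_i=min(4*3^1,450)=12, bounds=[0,12]
  i=2: D_i=min(4*3^2,450)=36, bounds=[0,36]
  i=3: D_i=min(4*3^3,450)=108, bounds=[0,108]
  i=4: D_i=min(4*3^4,450)=324, bounds=[0,324]
  i=5: D_i=min(4*3^5,450)=450, bounds=[0,450]
  i=6: D_i=min(4*3^6,450)=450, bounds=[0,450]
  i=7: D_i=min(4*3^7,450)=450, bounds=[0,450]
  i=8: D_i=min(4*3^8,450)=450, bounds=[0,450]
  i=9: D_i=min(4*3^9,450)=450, bounds=[0,450]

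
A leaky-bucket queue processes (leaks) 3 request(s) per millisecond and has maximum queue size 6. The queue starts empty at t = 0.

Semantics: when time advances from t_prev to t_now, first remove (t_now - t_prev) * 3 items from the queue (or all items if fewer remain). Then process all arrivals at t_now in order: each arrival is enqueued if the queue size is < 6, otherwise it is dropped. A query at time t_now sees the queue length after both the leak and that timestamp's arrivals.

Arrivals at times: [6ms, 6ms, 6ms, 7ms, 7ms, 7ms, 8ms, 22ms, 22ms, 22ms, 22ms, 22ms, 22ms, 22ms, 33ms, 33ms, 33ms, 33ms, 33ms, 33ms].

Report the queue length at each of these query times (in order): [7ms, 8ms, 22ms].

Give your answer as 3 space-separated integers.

Queue lengths at query times:
  query t=7ms: backlog = 3
  query t=8ms: backlog = 1
  query t=22ms: backlog = 6

Answer: 3 1 6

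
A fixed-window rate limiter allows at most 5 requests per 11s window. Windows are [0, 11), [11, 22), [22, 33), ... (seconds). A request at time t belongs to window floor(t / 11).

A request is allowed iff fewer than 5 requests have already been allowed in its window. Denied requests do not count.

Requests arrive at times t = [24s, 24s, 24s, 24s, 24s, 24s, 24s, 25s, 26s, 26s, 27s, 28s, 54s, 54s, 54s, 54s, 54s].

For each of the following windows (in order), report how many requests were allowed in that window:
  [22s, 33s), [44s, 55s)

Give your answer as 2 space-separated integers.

Processing requests:
  req#1 t=24s (window 2): ALLOW
  req#2 t=24s (window 2): ALLOW
  req#3 t=24s (window 2): ALLOW
  req#4 t=24s (window 2): ALLOW
  req#5 t=24s (window 2): ALLOW
  req#6 t=24s (window 2): DENY
  req#7 t=24s (window 2): DENY
  req#8 t=25s (window 2): DENY
  req#9 t=26s (window 2): DENY
  req#10 t=26s (window 2): DENY
  req#11 t=27s (window 2): DENY
  req#12 t=28s (window 2): DENY
  req#13 t=54s (window 4): ALLOW
  req#14 t=54s (window 4): ALLOW
  req#15 t=54s (window 4): ALLOW
  req#16 t=54s (window 4): ALLOW
  req#17 t=54s (window 4): ALLOW

Allowed counts by window: 5 5

Answer: 5 5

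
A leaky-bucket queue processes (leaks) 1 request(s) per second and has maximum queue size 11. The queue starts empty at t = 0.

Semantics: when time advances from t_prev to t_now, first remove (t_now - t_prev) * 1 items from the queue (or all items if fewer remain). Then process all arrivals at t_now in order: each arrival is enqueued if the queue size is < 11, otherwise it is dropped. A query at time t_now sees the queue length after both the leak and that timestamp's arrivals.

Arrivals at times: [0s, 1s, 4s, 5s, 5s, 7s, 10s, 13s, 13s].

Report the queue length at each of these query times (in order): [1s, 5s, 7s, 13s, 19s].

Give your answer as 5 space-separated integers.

Queue lengths at query times:
  query t=1s: backlog = 1
  query t=5s: backlog = 2
  query t=7s: backlog = 1
  query t=13s: backlog = 2
  query t=19s: backlog = 0

Answer: 1 2 1 2 0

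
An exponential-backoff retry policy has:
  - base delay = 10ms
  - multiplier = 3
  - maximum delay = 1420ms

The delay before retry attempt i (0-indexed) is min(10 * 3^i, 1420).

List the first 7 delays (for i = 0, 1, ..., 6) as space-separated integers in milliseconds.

Computing each delay:
  i=0: min(10*3^0, 1420) = 10
  i=1: min(10*3^1, 1420) = 30
  i=2: min(10*3^2, 1420) = 90
  i=3: min(10*3^3, 1420) = 270
  i=4: min(10*3^4, 1420) = 810
  i=5: min(10*3^5, 1420) = 1420
  i=6: min(10*3^6, 1420) = 1420

Answer: 10 30 90 270 810 1420 1420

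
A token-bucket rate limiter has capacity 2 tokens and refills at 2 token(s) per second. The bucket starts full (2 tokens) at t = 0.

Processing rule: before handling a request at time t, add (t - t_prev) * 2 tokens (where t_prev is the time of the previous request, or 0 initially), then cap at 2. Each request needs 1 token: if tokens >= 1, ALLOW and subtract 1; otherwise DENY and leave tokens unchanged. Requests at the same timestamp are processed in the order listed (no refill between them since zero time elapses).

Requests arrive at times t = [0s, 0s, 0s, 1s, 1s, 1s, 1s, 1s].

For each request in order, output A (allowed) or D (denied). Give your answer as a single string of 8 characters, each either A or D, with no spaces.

Simulating step by step:
  req#1 t=0s: ALLOW
  req#2 t=0s: ALLOW
  req#3 t=0s: DENY
  req#4 t=1s: ALLOW
  req#5 t=1s: ALLOW
  req#6 t=1s: DENY
  req#7 t=1s: DENY
  req#8 t=1s: DENY

Answer: AADAADDD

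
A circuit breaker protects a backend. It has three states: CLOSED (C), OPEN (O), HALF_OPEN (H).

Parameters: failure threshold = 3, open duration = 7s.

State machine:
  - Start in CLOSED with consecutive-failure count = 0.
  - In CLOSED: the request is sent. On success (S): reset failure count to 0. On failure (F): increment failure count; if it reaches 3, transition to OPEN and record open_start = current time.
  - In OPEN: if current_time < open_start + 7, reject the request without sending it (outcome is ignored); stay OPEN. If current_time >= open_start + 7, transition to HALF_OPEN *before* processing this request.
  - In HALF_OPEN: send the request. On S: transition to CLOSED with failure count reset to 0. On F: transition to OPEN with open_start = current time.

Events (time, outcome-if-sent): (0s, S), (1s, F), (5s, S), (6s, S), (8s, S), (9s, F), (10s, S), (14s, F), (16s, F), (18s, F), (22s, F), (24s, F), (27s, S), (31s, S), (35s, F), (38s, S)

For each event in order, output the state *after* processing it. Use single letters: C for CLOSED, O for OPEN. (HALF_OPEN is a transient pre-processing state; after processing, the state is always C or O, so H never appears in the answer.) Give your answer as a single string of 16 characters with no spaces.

Answer: CCCCCCCCCOOOCCCC

Derivation:
State after each event:
  event#1 t=0s outcome=S: state=CLOSED
  event#2 t=1s outcome=F: state=CLOSED
  event#3 t=5s outcome=S: state=CLOSED
  event#4 t=6s outcome=S: state=CLOSED
  event#5 t=8s outcome=S: state=CLOSED
  event#6 t=9s outcome=F: state=CLOSED
  event#7 t=10s outcome=S: state=CLOSED
  event#8 t=14s outcome=F: state=CLOSED
  event#9 t=16s outcome=F: state=CLOSED
  event#10 t=18s outcome=F: state=OPEN
  event#11 t=22s outcome=F: state=OPEN
  event#12 t=24s outcome=F: state=OPEN
  event#13 t=27s outcome=S: state=CLOSED
  event#14 t=31s outcome=S: state=CLOSED
  event#15 t=35s outcome=F: state=CLOSED
  event#16 t=38s outcome=S: state=CLOSED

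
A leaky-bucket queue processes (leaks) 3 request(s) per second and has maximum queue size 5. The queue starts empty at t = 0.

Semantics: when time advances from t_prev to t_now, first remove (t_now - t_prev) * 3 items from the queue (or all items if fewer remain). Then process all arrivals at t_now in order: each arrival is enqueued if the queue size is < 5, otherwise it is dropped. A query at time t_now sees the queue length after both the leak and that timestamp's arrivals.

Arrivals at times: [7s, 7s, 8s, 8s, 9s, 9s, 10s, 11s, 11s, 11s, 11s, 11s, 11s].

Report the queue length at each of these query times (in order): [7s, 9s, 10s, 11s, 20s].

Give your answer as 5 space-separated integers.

Queue lengths at query times:
  query t=7s: backlog = 2
  query t=9s: backlog = 2
  query t=10s: backlog = 1
  query t=11s: backlog = 5
  query t=20s: backlog = 0

Answer: 2 2 1 5 0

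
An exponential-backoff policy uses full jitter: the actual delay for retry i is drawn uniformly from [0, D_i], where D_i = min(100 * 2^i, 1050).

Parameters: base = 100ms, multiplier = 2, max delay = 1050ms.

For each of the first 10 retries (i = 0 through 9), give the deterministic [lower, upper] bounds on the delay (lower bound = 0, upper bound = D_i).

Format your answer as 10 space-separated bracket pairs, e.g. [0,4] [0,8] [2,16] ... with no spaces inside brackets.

Answer: [0,100] [0,200] [0,400] [0,800] [0,1050] [0,1050] [0,1050] [0,1050] [0,1050] [0,1050]

Derivation:
Computing bounds per retry:
  i=0: D_i=min(100*2^0,1050)=100, bounds=[0,100]
  i=1: D_i=min(100*2^1,1050)=200, bounds=[0,200]
  i=2: D_i=min(100*2^2,1050)=400, bounds=[0,400]
  i=3: D_i=min(100*2^3,1050)=800, bounds=[0,800]
  i=4: D_i=min(100*2^4,1050)=1050, bounds=[0,1050]
  i=5: D_i=min(100*2^5,1050)=1050, bounds=[0,1050]
  i=6: D_i=min(100*2^6,1050)=1050, bounds=[0,1050]
  i=7: D_i=min(100*2^7,1050)=1050, bounds=[0,1050]
  i=8: D_i=min(100*2^8,1050)=1050, bounds=[0,1050]
  i=9: D_i=min(100*2^9,1050)=1050, bounds=[0,1050]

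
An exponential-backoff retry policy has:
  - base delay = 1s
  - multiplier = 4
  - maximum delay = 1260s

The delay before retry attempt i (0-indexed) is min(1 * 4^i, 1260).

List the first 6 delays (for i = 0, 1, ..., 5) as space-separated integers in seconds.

Answer: 1 4 16 64 256 1024

Derivation:
Computing each delay:
  i=0: min(1*4^0, 1260) = 1
  i=1: min(1*4^1, 1260) = 4
  i=2: min(1*4^2, 1260) = 16
  i=3: min(1*4^3, 1260) = 64
  i=4: min(1*4^4, 1260) = 256
  i=5: min(1*4^5, 1260) = 1024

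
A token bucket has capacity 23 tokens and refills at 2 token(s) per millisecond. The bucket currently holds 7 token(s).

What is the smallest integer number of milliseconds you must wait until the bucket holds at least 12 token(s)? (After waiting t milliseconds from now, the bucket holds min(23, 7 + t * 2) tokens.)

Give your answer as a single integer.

Answer: 3

Derivation:
Need 7 + t * 2 >= 12, so t >= 5/2.
Smallest integer t = ceil(5/2) = 3.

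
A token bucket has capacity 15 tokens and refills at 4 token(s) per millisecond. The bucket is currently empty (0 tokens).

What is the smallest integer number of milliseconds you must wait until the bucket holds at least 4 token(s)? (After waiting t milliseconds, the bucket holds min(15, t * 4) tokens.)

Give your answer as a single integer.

Answer: 1

Derivation:
Need t * 4 >= 4, so t >= 4/4.
Smallest integer t = ceil(4/4) = 1.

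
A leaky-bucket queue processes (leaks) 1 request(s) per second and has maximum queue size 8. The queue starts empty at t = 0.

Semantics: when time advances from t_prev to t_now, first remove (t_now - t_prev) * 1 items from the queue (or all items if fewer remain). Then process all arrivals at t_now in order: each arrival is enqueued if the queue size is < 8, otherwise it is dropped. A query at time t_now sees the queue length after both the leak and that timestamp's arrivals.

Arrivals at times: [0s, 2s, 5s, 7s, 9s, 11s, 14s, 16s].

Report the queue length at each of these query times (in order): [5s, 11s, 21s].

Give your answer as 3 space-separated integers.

Answer: 1 1 0

Derivation:
Queue lengths at query times:
  query t=5s: backlog = 1
  query t=11s: backlog = 1
  query t=21s: backlog = 0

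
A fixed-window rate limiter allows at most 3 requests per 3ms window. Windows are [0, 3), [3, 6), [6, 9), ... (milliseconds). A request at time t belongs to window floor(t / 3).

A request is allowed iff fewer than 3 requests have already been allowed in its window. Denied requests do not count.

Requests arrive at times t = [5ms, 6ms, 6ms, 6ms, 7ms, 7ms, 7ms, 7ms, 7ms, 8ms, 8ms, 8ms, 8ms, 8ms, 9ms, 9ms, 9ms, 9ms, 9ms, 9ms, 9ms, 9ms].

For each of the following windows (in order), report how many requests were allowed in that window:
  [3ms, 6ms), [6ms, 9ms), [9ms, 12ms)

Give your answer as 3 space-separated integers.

Processing requests:
  req#1 t=5ms (window 1): ALLOW
  req#2 t=6ms (window 2): ALLOW
  req#3 t=6ms (window 2): ALLOW
  req#4 t=6ms (window 2): ALLOW
  req#5 t=7ms (window 2): DENY
  req#6 t=7ms (window 2): DENY
  req#7 t=7ms (window 2): DENY
  req#8 t=7ms (window 2): DENY
  req#9 t=7ms (window 2): DENY
  req#10 t=8ms (window 2): DENY
  req#11 t=8ms (window 2): DENY
  req#12 t=8ms (window 2): DENY
  req#13 t=8ms (window 2): DENY
  req#14 t=8ms (window 2): DENY
  req#15 t=9ms (window 3): ALLOW
  req#16 t=9ms (window 3): ALLOW
  req#17 t=9ms (window 3): ALLOW
  req#18 t=9ms (window 3): DENY
  req#19 t=9ms (window 3): DENY
  req#20 t=9ms (window 3): DENY
  req#21 t=9ms (window 3): DENY
  req#22 t=9ms (window 3): DENY

Allowed counts by window: 1 3 3

Answer: 1 3 3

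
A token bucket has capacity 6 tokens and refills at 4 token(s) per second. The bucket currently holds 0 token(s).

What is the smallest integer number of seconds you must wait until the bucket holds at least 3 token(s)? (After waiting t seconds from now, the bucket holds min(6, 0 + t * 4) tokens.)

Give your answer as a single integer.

Answer: 1

Derivation:
Need 0 + t * 4 >= 3, so t >= 3/4.
Smallest integer t = ceil(3/4) = 1.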